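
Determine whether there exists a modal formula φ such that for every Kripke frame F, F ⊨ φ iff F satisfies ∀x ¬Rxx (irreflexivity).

If a class were modally definable it would be closed under surjective bounded morphisms (Goldblatt–Thomason).
The 4-cycle (worlds s,t,u,v with s→t→u→v→s) is irreflexive, and the map sending every world to a single reflexive point • is a surjective bounded morphism (forth: every edge maps to (•,•); back: every world has a successor). So any modal formula valid on the 4-cycle is also valid on the reflexive point, which is not irreflexive.
Hence irreflexivity is not modally definable.

No — not modally definable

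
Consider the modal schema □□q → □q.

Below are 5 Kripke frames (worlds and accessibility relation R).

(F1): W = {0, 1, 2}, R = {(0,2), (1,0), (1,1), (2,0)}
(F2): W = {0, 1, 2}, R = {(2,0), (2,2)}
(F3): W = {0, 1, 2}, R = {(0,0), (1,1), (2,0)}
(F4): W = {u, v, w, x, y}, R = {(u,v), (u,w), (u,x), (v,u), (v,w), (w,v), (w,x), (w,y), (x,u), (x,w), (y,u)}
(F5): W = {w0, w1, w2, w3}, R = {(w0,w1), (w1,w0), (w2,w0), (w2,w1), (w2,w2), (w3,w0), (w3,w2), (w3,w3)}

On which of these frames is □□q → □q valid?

Frame correspondent (Sahlqvist): ∀x ∀y (Rxy → ∃z (Rxz ∧ Rzy)) — i.e. density.
(F1): fails — R20 but no z with R2z and Rz0.
(F2): satisfies the condition.
(F3): satisfies the condition.
(F4): fails — Rwx but no z with Rwz and Rzx.
(F5): fails — Rw1w0 but no z with Rw1z and Rzw0.

(F2), (F3)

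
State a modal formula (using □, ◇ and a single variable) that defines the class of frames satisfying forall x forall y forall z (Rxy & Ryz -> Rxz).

□s → □□s

A defining formula is □s → □□s (the 4 axiom).
Suppose □s→□□s is valid. Take Rxy, Ryz and set V(s)={w : Rxw}. Then □s at x, so □□s at x, so □s at y, so s at z, i.e. Rxz.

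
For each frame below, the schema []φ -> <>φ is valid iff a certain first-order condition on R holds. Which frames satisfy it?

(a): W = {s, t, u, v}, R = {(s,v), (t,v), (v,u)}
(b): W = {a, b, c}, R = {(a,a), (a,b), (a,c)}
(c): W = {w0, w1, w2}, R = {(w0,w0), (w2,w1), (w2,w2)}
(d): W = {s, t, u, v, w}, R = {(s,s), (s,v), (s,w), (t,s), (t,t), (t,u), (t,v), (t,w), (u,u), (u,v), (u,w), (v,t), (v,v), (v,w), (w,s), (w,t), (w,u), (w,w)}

(d)

This is the axiom for seriality; its first-order frame correspondent is forall x exists y Rxy.
(a): fails — world u has no successor.
(b): fails — world b has no successor.
(c): fails — world w1 has no successor.
(d): satisfies the condition.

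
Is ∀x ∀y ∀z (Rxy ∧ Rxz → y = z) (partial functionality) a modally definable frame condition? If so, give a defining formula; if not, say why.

This is a Sahlqvist condition; the CD axiom ◇p → □p defines it.
Suppose ◇p→□p is valid. Take Rxy, Rxz and set V(p)={y}. Then ◇p at x, so □p at x, so p at z, i.e. z=y.

Yes, by ◇p → □p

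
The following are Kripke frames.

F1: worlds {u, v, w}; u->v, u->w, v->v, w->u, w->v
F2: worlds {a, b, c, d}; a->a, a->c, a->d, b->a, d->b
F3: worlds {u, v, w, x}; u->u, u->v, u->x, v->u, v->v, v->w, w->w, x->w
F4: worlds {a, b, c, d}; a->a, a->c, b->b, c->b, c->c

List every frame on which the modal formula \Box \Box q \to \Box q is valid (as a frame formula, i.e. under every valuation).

This is the axiom for density; its first-order frame correspondent is \forall x \forall y (Rxy \to \exists z (Rxz \wedge Rzy)).
F1: fails — Rwu but no z with Rwz and Rzu.
F2: fails — Rdb but no z with Rdz and Rzb.
F3: satisfies the condition.
F4: satisfies the condition.
Valid on: F3, F4.

F3, F4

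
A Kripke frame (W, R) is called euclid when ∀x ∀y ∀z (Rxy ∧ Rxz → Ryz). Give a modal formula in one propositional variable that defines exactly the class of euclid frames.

The condition is the Euclidean property. The 5 schema ◇q → □◇q defines it.
Suppose ◇q→□◇q is valid. Take Rxy, Rxz and set V(q)={y}. Then ◇q at x, so □◇q at x, so ◇q at z, so some w with Rzw has q; w=y, i.e. Rzy. By symmetry of the argument, Ryz.

◇q → □◇q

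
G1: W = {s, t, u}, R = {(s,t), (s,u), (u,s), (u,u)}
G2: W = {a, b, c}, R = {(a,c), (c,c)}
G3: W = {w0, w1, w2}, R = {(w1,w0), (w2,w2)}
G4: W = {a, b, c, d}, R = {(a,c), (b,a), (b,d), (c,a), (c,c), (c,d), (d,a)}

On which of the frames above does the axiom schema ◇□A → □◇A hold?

G2

Frame correspondent (Sahlqvist): ∀x ∀y ∀z (Rxy ∧ Rxz → ∃w (Ryw ∧ Rzw)) — i.e. convergence.
G1: fails — Rsu and Rst but u and t have no common successor.
G2: ✓.
G3: fails — Rw1w0 and Rw1w0 but w0 and w0 have no common successor.
G4: fails — Rba and Rbd but a and d have no common successor.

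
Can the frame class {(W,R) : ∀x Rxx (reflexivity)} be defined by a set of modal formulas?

Yes: it is reflexivity, defined by the T schema □q → q.
Suppose □q→q is valid. At any x set V(q)={w : Rxw}. Then □q holds at x, so q holds at x, i.e. Rxx.

Definable; □q → q defines it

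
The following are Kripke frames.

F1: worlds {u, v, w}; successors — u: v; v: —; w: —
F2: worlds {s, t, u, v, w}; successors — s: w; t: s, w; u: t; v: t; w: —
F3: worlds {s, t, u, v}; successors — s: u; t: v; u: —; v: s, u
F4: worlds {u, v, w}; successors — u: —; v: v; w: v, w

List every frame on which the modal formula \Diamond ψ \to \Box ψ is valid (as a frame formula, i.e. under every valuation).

Frame correspondent (Sahlqvist): \forall x \forall y \forall z (Rxy \wedge Rxz \to y = z) — i.e. partial functionality.
F1: ✓.
F2: fails — t sees both s and w.
F3: fails — v sees both s and u.
F4: fails — w sees both v and w.
Valid on: F1.

F1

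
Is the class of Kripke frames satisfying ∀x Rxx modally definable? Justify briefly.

Yes, by □p → p

This is a Sahlqvist condition; the T axiom □p → p defines it.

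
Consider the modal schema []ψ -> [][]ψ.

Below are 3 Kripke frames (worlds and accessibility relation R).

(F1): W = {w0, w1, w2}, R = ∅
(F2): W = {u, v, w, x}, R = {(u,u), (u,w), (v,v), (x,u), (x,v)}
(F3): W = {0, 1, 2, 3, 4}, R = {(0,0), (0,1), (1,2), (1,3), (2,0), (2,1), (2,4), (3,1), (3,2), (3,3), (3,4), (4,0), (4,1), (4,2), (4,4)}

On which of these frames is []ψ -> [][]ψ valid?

(F1)

The schema corresponds to transitivity: forall x forall y forall z (Rxy & Ryz -> Rxz).
(F1): satisfies the condition.
(F2): fails — Rxu and Ruw but not Rxw.
(F3): fails — R34 and R40 but not R30.
Valid on: (F1).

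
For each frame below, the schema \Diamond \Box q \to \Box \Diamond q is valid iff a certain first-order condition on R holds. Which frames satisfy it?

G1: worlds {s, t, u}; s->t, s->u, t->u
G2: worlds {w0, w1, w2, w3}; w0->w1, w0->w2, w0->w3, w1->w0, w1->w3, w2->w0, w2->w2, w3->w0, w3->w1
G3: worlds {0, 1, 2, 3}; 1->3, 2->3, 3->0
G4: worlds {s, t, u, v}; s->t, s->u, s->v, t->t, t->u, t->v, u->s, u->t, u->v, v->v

G2, G4

This is the axiom for convergence; its first-order frame correspondent is \forall x \forall y \forall z (Rxy \wedge Rxz \to \exists w (Ryw \wedge Rzw)).
G1: fails — Rsu and Rsu but u and u have no common successor.
G2: condition met.
G3: fails — R30 and R30 but 0 and 0 have no common successor.
G4: condition met.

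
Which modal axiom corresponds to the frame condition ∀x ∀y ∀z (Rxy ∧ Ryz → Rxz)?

This is transitivity; the standard corresponding axiom is 4: □r → □□r.

□r → □□r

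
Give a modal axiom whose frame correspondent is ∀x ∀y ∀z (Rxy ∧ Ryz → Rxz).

□q → □□q

The condition is transitivity. The 4 schema □q → □□q defines it.
Suppose □q→□□q is valid. Take Rxy, Ryz and set V(q)={w : Rxw}. Then □q at x, so □□q at x, so □q at y, so q at z, i.e. Rxz.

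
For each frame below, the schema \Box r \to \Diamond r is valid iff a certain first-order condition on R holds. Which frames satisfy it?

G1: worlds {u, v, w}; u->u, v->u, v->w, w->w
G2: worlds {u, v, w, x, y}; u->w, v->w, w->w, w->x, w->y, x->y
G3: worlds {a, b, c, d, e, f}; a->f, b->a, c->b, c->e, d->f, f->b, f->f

G1

The schema corresponds to seriality: \forall x \exists y Rxy.
G1: condition met.
G2: fails — world y has no successor.
G3: fails — world e has no successor.
Valid on: G1.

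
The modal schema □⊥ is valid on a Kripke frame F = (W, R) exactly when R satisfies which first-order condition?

emptiness of R

□⊥ is valid iff no world has any successor (otherwise □⊥ fails at any world with one).
The converse is a direct semantic check.
Frame condition: ∀x ∀y ¬Rxy.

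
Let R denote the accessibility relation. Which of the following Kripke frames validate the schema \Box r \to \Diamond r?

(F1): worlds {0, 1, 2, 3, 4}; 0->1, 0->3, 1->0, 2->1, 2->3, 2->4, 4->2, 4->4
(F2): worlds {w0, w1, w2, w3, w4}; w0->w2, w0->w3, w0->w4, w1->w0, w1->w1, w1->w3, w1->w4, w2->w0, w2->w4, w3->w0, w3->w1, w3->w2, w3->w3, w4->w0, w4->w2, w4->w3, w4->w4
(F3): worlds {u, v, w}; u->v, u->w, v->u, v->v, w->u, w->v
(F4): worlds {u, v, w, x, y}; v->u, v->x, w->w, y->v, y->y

Frame correspondent (Sahlqvist): \forall x \exists y Rxy — i.e. seriality.
(F1): fails — world 3 has no successor.
(F2): condition met.
(F3): condition met.
(F4): fails — world u has no successor.

(F2), (F3)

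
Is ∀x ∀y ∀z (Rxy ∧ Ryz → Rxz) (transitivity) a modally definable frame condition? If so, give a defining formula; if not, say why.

Yes, by □r → □□r

This is a Sahlqvist condition; the 4 axiom □r → □□r defines it.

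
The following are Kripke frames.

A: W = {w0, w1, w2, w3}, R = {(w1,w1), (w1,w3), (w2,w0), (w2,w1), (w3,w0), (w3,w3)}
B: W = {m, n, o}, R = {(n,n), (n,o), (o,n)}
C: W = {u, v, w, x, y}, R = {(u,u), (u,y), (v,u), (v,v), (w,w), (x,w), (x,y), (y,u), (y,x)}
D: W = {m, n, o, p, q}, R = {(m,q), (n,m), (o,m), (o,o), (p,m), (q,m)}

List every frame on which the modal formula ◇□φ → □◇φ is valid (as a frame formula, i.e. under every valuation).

B

This is the axiom for convergence; its first-order frame correspondent is ∀x ∀y ∀z (Rxy ∧ Rxz → ∃w (Ryw ∧ Rzw)).
A: fails — Rw2w1 and Rw2w0 but w1 and w0 have no common successor.
B: holds.
C: fails — Rxw and Rxy but w and y have no common successor.
D: fails — Rom and Roo but m and o have no common successor.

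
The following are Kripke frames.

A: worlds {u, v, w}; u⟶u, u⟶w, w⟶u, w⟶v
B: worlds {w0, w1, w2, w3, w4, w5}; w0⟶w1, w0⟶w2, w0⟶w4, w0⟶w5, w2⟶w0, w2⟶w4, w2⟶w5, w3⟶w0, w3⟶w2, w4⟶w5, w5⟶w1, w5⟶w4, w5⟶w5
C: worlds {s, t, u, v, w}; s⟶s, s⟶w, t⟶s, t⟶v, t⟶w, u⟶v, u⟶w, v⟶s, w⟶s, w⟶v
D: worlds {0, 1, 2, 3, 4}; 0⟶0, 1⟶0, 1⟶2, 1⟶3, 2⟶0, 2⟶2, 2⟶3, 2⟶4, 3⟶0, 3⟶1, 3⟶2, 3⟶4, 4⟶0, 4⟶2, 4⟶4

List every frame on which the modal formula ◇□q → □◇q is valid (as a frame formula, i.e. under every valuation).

This is the axiom for convergence; its first-order frame correspondent is ∀x ∀y ∀z (Rxy ∧ Rxz → ∃w (Ryw ∧ Rzw)).
A: fails — Rwu and Rwv but u and v have no common successor.
B: fails — Rw0w4 and Rw0w1 but w4 and w1 have no common successor.
C: satisfies the condition.
D: satisfies the condition.

C, D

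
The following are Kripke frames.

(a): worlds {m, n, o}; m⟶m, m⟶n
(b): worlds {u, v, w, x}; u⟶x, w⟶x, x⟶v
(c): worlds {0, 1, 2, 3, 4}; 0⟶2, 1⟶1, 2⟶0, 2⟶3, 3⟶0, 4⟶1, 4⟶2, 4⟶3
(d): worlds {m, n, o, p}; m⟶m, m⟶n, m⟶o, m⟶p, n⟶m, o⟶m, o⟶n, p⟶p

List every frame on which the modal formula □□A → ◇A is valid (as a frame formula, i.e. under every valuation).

(d)

Frame correspondent (Sahlqvist): ∀x ∃w (xR²w ∧ xRw) — i.e. a generalized confluence (Geach) condition.
(a): fails — at n but no w with nR²w and nRw.
(b): fails — at u but no t with uR²t and uRt.
(c): fails — at 0 but no w with 0R²w and 0Rw.
(d): satisfies the condition.
Valid on: (d).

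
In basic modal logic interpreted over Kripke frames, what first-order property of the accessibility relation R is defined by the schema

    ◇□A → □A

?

Replacing A by ¬A and contraposing gives the equivalent schema ◇A → □◇A.
Suppose ◇A→□◇A is valid. Take Rxy, Rxz and set V(A)={y}. Then ◇A at x, so □◇A at x, so ◇A at z, so some w with Rzw has A; w=y, i.e. Rzy. By symmetry of the argument, Ryz.

the Euclidean property: ∀x ∀y ∀z (Rxy ∧ Rxz → Ryz)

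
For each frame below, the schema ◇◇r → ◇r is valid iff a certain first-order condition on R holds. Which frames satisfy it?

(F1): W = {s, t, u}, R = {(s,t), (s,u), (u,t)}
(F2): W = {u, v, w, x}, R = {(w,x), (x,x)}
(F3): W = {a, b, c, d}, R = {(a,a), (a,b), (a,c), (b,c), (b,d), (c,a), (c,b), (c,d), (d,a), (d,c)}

(F1), (F2)

Frame correspondent (Sahlqvist): ∀x ∀y (xR²y → ∃w (y = w ∧ xRw)) — i.e. a generalized confluence (Geach) condition.
(F1): satisfies the condition.
(F2): satisfies the condition.
(F3): fails — aR²d but no w with d=w and aRw.
Valid on: (F1), (F2).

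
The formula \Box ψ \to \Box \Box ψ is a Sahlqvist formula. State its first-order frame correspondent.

Suppose □ψ→□□ψ is valid. Take Rxy, Ryz and set V(ψ)={w : Rxw}. Then □ψ at x, so □□ψ at x, so □ψ at y, so ψ at z, i.e. Rxz.
Conversely, on a frame with transitivity the schema holds at every world under every valuation.
So the correspondent is transitivity.

transitivity: \forall x \forall y \forall z (Rxy \wedge Ryz \to Rxz)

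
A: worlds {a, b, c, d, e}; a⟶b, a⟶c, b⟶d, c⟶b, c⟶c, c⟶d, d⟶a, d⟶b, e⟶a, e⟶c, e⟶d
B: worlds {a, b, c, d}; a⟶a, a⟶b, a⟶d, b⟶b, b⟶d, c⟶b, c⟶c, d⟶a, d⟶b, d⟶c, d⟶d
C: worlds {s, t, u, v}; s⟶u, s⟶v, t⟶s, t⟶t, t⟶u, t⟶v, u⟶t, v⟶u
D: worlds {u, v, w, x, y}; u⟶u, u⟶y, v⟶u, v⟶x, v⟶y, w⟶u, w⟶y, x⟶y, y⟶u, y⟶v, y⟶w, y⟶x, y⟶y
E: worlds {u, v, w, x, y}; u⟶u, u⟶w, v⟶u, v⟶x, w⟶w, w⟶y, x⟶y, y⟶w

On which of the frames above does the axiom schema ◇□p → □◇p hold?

B, D

Frame correspondent (Sahlqvist): ∀x ∀y ∀z (Rxy ∧ Rxz → ∃w (Ryw ∧ Rzw)) — i.e. convergence.
A: fails — Rcd and Rcb but d and b have no common successor.
B: holds.
C: fails — Rsv and Rsu but v and u have no common successor.
D: holds.
E: fails — Rvu and Rvx but u and x have no common successor.
Valid on: B, D.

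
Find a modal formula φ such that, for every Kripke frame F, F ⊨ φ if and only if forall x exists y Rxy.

This is seriality; the standard corresponding axiom is D: □s → ◇s.

□s → ◇s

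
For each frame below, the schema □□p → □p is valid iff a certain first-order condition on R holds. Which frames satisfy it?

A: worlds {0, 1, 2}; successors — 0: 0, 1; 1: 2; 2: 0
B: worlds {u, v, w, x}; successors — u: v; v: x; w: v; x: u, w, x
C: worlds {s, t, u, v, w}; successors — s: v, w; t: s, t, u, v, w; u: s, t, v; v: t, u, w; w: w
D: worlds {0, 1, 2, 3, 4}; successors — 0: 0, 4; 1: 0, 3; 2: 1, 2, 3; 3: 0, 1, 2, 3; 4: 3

Frame correspondent (Sahlqvist): ∀x ∀y (Rxy → ∃z (Rxz ∧ Rzy)) — i.e. density.
A: fails — R12 but no z with R1z and Rz2.
B: fails — Ruv but no z with Ruz and Rzv.
C: fails — Rsv but no z with Rsz and Rzv.
D: satisfies the condition.
Valid on: D.

D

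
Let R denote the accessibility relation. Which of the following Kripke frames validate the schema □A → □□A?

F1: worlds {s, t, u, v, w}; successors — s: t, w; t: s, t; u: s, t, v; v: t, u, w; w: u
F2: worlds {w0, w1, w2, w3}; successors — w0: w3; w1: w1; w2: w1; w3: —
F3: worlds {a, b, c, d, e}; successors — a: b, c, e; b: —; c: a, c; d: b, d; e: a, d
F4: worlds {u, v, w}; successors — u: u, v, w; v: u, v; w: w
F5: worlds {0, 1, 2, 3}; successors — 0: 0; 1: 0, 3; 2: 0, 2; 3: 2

The schema corresponds to transitivity: ∀x ∀y ∀z (Rxy ∧ Ryz → Rxz).
F1: fails — Ruv and Rvw but not Ruw.
F2: holds.
F3: fails — Rea and Rab but not Reb.
F4: fails — Rvu and Ruw but not Rvw.
F5: fails — R32 and R20 but not R30.

F2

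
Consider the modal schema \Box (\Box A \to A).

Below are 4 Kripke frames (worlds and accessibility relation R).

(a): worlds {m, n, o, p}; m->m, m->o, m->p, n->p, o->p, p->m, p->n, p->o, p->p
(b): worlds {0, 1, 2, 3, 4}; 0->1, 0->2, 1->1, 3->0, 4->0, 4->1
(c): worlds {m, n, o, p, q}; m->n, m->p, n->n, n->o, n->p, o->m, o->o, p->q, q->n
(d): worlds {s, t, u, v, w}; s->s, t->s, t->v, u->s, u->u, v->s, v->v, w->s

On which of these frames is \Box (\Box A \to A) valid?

(d)

Frame correspondent (Sahlqvist): \forall x \forall y (Rxy \to Ryy) — i.e. shift-reflexivity.
(a): fails — Rpn but not Rnn.
(b): fails — R02 but not R22.
(c): fails — Rom but not Rmm.
(d): satisfies the condition.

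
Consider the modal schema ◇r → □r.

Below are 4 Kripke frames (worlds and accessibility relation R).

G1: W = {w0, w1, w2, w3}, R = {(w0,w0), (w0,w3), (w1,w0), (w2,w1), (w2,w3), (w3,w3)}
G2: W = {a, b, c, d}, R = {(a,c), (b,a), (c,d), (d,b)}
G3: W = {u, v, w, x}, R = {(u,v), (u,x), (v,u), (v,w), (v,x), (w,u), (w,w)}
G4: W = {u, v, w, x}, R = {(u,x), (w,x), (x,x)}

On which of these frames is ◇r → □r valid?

The schema corresponds to partial functionality: ∀x ∀y ∀z (Rxy ∧ Rxz → y = z).
G1: fails — w0 sees both w0 and w3.
G2: holds.
G3: fails — u sees both v and x.
G4: holds.
Valid on: G2, G4.

G2, G4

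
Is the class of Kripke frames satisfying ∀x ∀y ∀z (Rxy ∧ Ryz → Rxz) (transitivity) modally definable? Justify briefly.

Yes, by □p → □□p

Yes: it is transitivity, defined by the 4 schema □p → □□p.
Suppose □p→□□p is valid. Take Rxy, Ryz and set V(p)={w : Rxw}. Then □p at x, so □□p at x, so □p at y, so p at z, i.e. Rxz.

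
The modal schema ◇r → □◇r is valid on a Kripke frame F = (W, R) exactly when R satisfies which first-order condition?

the Euclidean property

Suppose ◇r→□◇r is valid. Take Rxy, Rxz and set V(r)={y}. Then ◇r at x, so □◇r at x, so ◇r at z, so some w with Rzw has r; w=y, i.e. Rzy. By symmetry of the argument, Ryz.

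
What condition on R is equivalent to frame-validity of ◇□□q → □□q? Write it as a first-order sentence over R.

∀x ∀y ∀z ((xRy ∧ xR²z) → ∃w (yR²w ∧ z = w))

This is a Sahlqvist (Geach-type) schema ◇^1□^2q → □^2◇^0q.
Minimal-valuation argument: fix x; take any y with xR^1y and any z with xR^2z. Set V(q) to the set of worlds R-reachable from y in exactly 2 steps. Then □^2q holds at y, so the antecedent holds at x; validity forces ◇^0q at z, giving a w with zR^0w and yR^2w.
First-order correspondent: ∀x ∀y ∀z ((xRy ∧ xR²z) → ∃w (yR²w ∧ z = w)).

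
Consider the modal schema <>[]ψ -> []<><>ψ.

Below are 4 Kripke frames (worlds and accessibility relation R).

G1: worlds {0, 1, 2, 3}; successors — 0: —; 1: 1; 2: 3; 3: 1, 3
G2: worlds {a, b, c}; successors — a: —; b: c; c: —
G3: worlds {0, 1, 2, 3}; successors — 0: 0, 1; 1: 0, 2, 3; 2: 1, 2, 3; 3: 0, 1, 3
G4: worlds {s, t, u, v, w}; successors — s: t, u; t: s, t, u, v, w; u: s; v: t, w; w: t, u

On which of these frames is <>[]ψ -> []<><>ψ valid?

The schema corresponds to a generalized confluence (Geach) condition: forall x forall y forall z ((xRy & xRz) -> exists w (yRw & z R^2 w)).
G1: ✓.
G2: fails — bRc, bRc but no w with cRw and cR²w.
G3: ✓.
G4: fails — sRu, sRu but no w* with uRw* and uR²w*.

G1, G3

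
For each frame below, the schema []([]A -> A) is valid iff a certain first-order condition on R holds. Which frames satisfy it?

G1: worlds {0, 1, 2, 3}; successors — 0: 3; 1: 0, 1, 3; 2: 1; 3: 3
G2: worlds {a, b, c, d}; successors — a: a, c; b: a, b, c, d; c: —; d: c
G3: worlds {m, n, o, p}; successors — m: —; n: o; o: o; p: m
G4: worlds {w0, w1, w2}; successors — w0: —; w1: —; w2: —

G4

Frame correspondent (Sahlqvist): forall x forall y (Rxy -> Ryy) — i.e. shift-reflexivity.
G1: fails — R10 but not R00.
G2: fails — Rbc but not Rcc.
G3: fails — Rpm but not Rmm.
G4: holds.
Valid on: G4.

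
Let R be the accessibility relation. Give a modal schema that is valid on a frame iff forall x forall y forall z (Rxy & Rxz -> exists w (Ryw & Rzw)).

◇□p → □◇p

The condition is convergence. The .2 schema ◇□p → □◇p defines it.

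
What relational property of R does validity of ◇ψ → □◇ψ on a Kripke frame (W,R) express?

This is the 5 axiom.
It corresponds to the Euclidean property: ∀x ∀y ∀z (Rxy ∧ Rxz → Ryz).

The Euclidean property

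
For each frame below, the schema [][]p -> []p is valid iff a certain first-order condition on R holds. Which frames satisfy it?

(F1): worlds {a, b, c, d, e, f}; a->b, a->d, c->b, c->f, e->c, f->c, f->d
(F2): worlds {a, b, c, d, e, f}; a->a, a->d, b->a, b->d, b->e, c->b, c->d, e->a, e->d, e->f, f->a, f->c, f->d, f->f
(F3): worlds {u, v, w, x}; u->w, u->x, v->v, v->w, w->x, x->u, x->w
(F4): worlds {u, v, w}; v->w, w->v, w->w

Frame correspondent (Sahlqvist): forall x forall y (Rxy -> exists z (Rxz & Rzy)) — i.e. density.
(F1): fails — Rcf but no z with Rcz and Rzf.
(F2): fails — Rcb but no z with Rcz and Rzb.
(F3): fails — Rwx but no z with Rwz and Rzx.
(F4): holds.
Valid on: (F4).

(F4)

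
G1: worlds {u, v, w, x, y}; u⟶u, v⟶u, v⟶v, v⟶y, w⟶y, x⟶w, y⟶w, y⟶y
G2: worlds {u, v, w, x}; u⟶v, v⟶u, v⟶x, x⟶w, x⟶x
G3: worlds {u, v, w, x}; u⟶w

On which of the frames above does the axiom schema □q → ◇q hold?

Frame correspondent (Sahlqvist): ∀x ∃y Rxy — i.e. seriality.
G1: ✓.
G2: fails — world w has no successor.
G3: fails — world v has no successor.
Valid on: G1.

G1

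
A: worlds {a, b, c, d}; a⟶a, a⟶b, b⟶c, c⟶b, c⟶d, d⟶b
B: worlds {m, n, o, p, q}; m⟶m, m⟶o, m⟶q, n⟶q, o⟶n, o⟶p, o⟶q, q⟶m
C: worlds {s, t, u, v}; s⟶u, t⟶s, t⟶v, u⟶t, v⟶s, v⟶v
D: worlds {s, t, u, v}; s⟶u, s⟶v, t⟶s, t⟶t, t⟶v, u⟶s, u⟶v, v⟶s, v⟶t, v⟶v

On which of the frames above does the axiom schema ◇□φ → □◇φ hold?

The schema corresponds to convergence: ∀x ∀y ∀z (Rxy ∧ Rxz → ∃w (Ryw ∧ Rzw)).
A: fails — Rab and Raa but b and a have no common successor.
B: fails — Rmo and Rmq but o and q have no common successor.
C: fails — Rtv and Rts but v and s have no common successor.
D: ✓.
Valid on: D.

D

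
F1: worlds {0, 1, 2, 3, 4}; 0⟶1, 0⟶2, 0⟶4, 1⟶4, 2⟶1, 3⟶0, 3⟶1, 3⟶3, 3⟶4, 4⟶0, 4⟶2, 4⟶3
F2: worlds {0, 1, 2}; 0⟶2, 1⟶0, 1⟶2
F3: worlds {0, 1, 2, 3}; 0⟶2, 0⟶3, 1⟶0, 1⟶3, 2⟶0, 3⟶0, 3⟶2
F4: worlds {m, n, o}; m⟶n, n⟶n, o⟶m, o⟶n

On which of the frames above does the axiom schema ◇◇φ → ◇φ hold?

F2, F4

Frame correspondent (Sahlqvist): ∀x ∀y ∀z (Rxy ∧ Ryz → Rxz) — i.e. transitivity.
F1: fails — R34 and R42 but not R32.
F2: satisfies the condition.
F3: fails — R10 and R02 but not R12.
F4: satisfies the condition.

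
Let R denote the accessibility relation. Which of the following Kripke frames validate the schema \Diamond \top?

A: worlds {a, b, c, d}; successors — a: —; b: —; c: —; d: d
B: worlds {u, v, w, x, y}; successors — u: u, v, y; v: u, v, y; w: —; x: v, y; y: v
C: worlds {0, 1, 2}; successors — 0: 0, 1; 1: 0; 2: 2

The schema corresponds to seriality: \forall x \exists y Rxy.
A: fails — world a has no successor.
B: fails — world w has no successor.
C: satisfies the condition.
Valid on: C.

C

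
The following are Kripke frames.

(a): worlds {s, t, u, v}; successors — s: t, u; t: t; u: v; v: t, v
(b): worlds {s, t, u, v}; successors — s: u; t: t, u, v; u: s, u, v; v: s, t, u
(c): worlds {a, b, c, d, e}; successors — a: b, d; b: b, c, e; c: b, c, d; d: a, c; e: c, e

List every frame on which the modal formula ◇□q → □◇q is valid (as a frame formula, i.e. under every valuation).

(b), (c)

Frame correspondent (Sahlqvist): ∀x ∀y ∀z (Rxy ∧ Rxz → ∃w (Ryw ∧ Rzw)) — i.e. convergence.
(a): fails — Rsu and Rst but u and t have no common successor.
(b): holds.
(c): holds.
Valid on: (b), (c).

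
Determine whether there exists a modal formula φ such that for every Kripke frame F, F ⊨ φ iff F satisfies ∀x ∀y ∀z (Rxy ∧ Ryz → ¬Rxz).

Not modally definable

Any modally definable frame class is closed under surjective bounded morphisms.
The 7-cycle (worlds w0,w1,w2,w3,w4,w5,w6 with w0→w1→w2→w3→w4→w5→w6→w0) is intransitive. Mapping every world to a single reflexive point • is a surjective bounded morphism; the reflexive point is not intransitive (R••∧R•• but R••).
So the class is not modally definable.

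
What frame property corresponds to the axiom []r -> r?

Suppose □r→r is valid. At any x set V(r)={w : Rxw}. Then □r holds at x, so r holds at x, i.e. Rxx.
The converse is a direct semantic check.
So the correspondent is reflexivity.

reflexivity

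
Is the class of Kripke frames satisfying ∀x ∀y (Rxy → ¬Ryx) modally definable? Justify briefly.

If a class were modally definable it would be closed under surjective bounded morphisms (Goldblatt–Thomason).
The 3-cycle (worlds 0,1,2 with 0→1→2→0) is asymmetric. Mapping every world to a single reflexive point • is a surjective bounded morphism, and the reflexive point is not asymmetric (R•• but asymmetry requires ¬R••).
So no modal formula (or set of formulas) defines exactly the asymmetric frames.

No — not modally definable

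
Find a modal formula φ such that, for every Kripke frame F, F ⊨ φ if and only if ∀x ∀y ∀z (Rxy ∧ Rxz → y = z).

The condition is partial functionality. The CD schema ◇q → □q defines it.
Suppose ◇q→□q is valid. Take Rxy, Rxz and set V(q)={y}. Then ◇q at x, so □q at x, so q at z, i.e. z=y.

◇q → □q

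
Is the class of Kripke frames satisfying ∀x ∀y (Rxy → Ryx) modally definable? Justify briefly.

This is a Sahlqvist condition; the B axiom r → □◇r defines it.
Suppose r→□◇r is valid. Take Rxy and set V(r)={x}. Then r at x, so □◇r at x, so ◇r at y, so some z with Ryz has r; z=x, i.e. Ryx.

Definable; r → □◇r defines it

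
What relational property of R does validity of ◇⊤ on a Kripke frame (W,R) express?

◇⊤ holds at w iff w has a successor, so frame-validity of ◇⊤ is exactly seriality. Equivalently via □A → ◇A:
Suppose □A→◇A is valid. At any x set V(A)=W. Then □A at x, so ◇A at x, so x has a successor.

seriality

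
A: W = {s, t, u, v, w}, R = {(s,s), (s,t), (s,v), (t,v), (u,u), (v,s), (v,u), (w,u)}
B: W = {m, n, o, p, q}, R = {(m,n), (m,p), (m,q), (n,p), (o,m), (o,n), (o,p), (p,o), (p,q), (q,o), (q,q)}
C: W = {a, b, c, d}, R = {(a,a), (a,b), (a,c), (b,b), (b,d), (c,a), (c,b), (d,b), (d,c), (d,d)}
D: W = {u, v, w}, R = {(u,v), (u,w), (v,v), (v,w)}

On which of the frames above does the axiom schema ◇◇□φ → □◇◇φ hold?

C

The schema corresponds to a generalized confluence (Geach) condition: ∀x ∀y ∀z ((xR²y ∧ xRz) → ∃w (yRw ∧ zR²w)).
A: fails — sR²t, sRt but no w* with tRw* and tR²w*.
B: fails — mR²o, mRn but no w with oRw and nR²w.
C: satisfies the condition.
D: fails — uR²v, uRw but no t with vRt and wR²t.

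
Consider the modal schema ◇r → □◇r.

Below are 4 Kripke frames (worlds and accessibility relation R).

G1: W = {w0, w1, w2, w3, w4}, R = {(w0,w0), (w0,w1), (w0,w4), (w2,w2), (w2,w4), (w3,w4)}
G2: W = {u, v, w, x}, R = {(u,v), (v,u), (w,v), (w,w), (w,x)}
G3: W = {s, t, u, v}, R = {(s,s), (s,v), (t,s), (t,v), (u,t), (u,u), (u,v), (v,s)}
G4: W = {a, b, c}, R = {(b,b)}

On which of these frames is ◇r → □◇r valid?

Frame correspondent (Sahlqvist): ∀x ∀y ∀z (Rxy ∧ Rxz → Ryz) — i.e. the Euclidean property.
G1: fails — Rw0w4 and Rw0w4 but not Rw4w4.
G2: fails — Ruv and Ruv but not Rvv.
G3: fails — Rsv and Rsv but not Rvv.
G4: holds.
Valid on: G4.

G4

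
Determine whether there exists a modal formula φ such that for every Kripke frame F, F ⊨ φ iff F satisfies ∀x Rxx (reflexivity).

Yes: it is reflexivity, defined by the T schema □r → r.
Suppose □r→r is valid. At any x set V(r)={w : Rxw}. Then □r holds at x, so r holds at x, i.e. Rxx.

Yes — defined by □r → r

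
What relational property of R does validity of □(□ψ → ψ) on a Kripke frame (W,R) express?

shift-reflexivity

Suppose □(□ψ→ψ) is valid. Take Rxy and set V(ψ)={w : Ryw}. Then at y, □ψ holds; since □(□ψ→ψ) at x, □ψ→ψ at y, so ψ at y, i.e. Ryy.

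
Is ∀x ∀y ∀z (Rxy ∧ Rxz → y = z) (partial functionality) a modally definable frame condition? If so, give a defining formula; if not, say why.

Yes: it is partial functionality, defined by the CD schema ◇p → □p.
Suppose ◇p→□p is valid. Take Rxy, Rxz and set V(p)={y}. Then ◇p at x, so □p at x, so p at z, i.e. z=y.

Definable; ◇p → □p defines it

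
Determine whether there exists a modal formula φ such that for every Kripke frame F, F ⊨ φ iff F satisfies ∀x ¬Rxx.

If a class were modally definable it would be closed under surjective bounded morphisms (Goldblatt–Thomason).
The 3-cycle (worlds 0,1,2 with 0→1→2→0) is irreflexive, and the map sending every world to a single reflexive point • is a surjective bounded morphism (forth: every edge maps to (•,•); back: every world has a successor). So any modal formula valid on the 3-cycle is also valid on the reflexive point, which is not irreflexive.
So no modal formula (or set of formulas) defines exactly the irreflexive frames.

Not definable by any modal formula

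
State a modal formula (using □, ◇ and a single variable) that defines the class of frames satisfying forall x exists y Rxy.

A defining formula is □p → ◇p (the D axiom).

□p → ◇p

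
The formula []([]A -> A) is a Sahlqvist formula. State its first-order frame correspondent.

This is the T□ axiom.
Its frame correspondent is shift-reflexivity — forall x forall y (Rxy -> Ryy).

shift-reflexivity: forall x forall y (Rxy -> Ryy)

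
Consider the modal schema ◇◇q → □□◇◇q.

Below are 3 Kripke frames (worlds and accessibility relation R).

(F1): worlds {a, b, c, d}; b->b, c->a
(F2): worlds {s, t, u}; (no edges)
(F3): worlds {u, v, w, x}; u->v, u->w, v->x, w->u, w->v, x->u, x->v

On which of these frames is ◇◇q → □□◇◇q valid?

(F1), (F2)

Frame correspondent (Sahlqvist): ∀x ∀y ∀z ((xR²y ∧ xR²z) → ∃w (y = w ∧ zR²w)) — i.e. a generalized confluence (Geach) condition.
(F1): condition met.
(F2): condition met.
(F3): fails — uR²u, uR²x but no t with u=t and xR²t.
Valid on: (F1), (F2).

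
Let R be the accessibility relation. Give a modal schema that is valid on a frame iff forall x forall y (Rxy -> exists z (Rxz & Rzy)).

□□s → □s

A defining formula is □□s → □s (the C4 axiom).
Suppose □□s→□s is valid. Take Rxy and set V(s)={w : xR²w}. Then □□s at x, so □s at x, so s at y, i.e. ∃z(Rxz∧Rzy).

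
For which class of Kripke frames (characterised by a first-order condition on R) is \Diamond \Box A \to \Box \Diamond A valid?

Convergence

Suppose ◇□A→□◇A is valid. Take Rxy, Rxz and set V(A)={w : Ryw}. Then □A at y so ◇□A at x, so □◇A at x, so ◇A at z, giving w with Rzw and Ryw.
The converse is a direct semantic check.
Frame condition: \forall x \forall y \forall z (Rxy \wedge Rxz \to \exists w (Ryw \wedge Rzw)).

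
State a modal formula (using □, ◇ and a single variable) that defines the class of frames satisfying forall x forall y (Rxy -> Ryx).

This is symmetry; the standard corresponding axiom is B: s → □◇s.
Suppose s→□◇s is valid. Take Rxy and set V(s)={x}. Then s at x, so □◇s at x, so ◇s at y, so some z with Ryz has s; z=x, i.e. Ryx.

s → □◇s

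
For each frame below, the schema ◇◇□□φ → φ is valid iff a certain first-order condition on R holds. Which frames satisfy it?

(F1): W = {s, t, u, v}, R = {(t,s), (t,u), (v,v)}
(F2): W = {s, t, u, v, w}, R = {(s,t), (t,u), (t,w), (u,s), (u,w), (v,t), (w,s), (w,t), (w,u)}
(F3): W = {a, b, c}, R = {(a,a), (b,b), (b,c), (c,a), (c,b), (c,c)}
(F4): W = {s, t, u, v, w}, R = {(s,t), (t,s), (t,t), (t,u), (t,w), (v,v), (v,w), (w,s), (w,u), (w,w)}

Frame correspondent (Sahlqvist): ∀x ∀y (xR²y → ∃w (yR²w ∧ x = w)) — i.e. a generalized confluence (Geach) condition.
(F1): condition met.
(F2): fails — tR²s but no w* with sR²w* and t=w*.
(F3): fails — bR²a but no w with aR²w and b=w.
(F4): fails — sR²u but no w* with uR²w* and s=w*.

(F1)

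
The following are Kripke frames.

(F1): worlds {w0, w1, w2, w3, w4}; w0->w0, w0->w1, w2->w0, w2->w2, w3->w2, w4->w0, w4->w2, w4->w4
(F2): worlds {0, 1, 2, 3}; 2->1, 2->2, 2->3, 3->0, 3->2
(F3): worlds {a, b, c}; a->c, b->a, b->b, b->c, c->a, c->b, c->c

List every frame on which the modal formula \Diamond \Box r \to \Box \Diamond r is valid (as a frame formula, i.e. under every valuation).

(F3)

The schema corresponds to convergence: \forall x \forall y \forall z (Rxy \wedge Rxz \to \exists w (Ryw \wedge Rzw)).
(F1): fails — Rw0w1 and Rw0w1 but w1 and w1 have no common successor.
(F2): fails — R23 and R21 but 3 and 1 have no common successor.
(F3): satisfies the condition.
Valid on: (F3).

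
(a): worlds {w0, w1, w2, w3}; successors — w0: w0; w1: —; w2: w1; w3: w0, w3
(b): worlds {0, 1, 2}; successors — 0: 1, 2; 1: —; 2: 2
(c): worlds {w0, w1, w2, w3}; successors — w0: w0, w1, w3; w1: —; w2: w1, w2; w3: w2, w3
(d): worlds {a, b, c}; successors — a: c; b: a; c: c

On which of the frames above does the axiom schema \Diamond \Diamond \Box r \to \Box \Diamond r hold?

(a), (d)

Frame correspondent (Sahlqvist): \forall x \forall y \forall z ((x R^2 y \wedge xRz) \to \exists w (yRw \wedge zRw)) — i.e. a generalized confluence (Geach) condition.
(a): satisfies the condition.
(b): fails — 0R²2, 0R1 but no w with 2Rw and 1Rw.
(c): fails — w0R²w0, w0Rw1 but no w with w0Rw and w1Rw.
(d): satisfies the condition.
Valid on: (a), (d).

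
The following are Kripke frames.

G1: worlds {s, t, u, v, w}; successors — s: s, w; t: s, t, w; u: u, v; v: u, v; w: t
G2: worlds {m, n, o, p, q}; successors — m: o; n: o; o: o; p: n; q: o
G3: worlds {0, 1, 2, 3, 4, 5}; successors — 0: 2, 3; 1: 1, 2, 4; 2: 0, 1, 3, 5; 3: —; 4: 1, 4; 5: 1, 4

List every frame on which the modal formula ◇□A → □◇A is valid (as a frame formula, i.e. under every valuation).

G2

This is the axiom for convergence; its first-order frame correspondent is ∀x ∀y ∀z (Rxy ∧ Rxz → ∃w (Ryw ∧ Rzw)).
G1: fails — Rsw and Rss but w and s have no common successor.
G2: holds.
G3: fails — R02 and R03 but 2 and 3 have no common successor.
Valid on: G2.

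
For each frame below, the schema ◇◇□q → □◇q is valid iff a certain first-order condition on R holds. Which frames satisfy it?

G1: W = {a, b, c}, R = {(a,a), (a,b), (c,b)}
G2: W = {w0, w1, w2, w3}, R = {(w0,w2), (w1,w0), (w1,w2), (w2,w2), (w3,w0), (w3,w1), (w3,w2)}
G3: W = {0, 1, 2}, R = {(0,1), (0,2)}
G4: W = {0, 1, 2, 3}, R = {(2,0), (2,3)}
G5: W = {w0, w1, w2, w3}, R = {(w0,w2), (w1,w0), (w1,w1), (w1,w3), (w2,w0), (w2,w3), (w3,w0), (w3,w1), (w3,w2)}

G2, G3, G4

The schema corresponds to a generalized confluence (Geach) condition: ∀x ∀y ∀z ((xR²y ∧ xRz) → ∃w (yRw ∧ zRw)).
G1: fails — aR²a, aRb but no w with aRw and bRw.
G2: satisfies the condition.
G3: satisfies the condition.
G4: satisfies the condition.
G5: fails — w0R²w0, w0Rw2 but no w with w0Rw and w2Rw.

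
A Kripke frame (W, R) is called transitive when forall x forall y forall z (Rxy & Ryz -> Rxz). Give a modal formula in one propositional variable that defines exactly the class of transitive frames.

A defining formula is □p → □□p (the 4 axiom).

□p → □□p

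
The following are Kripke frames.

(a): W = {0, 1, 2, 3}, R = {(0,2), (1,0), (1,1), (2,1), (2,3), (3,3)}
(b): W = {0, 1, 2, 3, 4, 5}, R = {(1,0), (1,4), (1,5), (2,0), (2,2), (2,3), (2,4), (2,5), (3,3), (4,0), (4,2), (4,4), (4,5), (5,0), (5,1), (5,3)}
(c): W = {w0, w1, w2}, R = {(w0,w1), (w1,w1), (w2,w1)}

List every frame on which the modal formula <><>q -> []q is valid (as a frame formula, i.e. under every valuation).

Frame correspondent (Sahlqvist): forall x forall y forall z ((x R^2 y & xRz) -> exists w (y = w & z = w)) — i.e. a generalized confluence (Geach) condition.
(a): fails — 0R²1, 0R2 but 1 ≠ 2.
(b): fails — 1R²0, 1R4 but 0 ≠ 4.
(c): ✓.

(c)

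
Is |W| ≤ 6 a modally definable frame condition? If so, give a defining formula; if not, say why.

No

If a class were modally definable it would be closed under disjoint unions (Goldblatt–Thomason).
Any modal formula valid on each of 7 disjoint one-world frames is valid on their disjoint union (validity is preserved under disjoint unions). Each one-world frame has |W|=1≤6, but the union has |W|=7.
So the class is not modally definable.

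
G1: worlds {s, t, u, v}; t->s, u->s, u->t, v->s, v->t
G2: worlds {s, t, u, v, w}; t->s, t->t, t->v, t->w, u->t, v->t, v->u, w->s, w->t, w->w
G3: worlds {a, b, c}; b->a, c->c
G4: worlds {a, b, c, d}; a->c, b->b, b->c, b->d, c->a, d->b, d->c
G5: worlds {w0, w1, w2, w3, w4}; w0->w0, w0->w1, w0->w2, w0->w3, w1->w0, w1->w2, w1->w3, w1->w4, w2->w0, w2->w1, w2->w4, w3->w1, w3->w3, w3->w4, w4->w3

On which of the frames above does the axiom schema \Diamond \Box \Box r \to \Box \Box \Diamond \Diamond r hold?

This is the axiom for a generalized confluence (Geach) condition; its first-order frame correspondent is \forall x \forall y \forall z ((xRy \wedge x R^2 z) \to \exists w (y R^2 w \wedge z R^2 w)).
G1: fails — uRs, uR²s but no w with sR²w and sR²w.
G2: fails — tRs, tR²s but no w* with sR²w* and sR²w*.
G3: ✓.
G4: fails — aRc, aR²a but no w with cR²w and aR²w.
G5: ✓.
Valid on: G3, G5.

G3, G5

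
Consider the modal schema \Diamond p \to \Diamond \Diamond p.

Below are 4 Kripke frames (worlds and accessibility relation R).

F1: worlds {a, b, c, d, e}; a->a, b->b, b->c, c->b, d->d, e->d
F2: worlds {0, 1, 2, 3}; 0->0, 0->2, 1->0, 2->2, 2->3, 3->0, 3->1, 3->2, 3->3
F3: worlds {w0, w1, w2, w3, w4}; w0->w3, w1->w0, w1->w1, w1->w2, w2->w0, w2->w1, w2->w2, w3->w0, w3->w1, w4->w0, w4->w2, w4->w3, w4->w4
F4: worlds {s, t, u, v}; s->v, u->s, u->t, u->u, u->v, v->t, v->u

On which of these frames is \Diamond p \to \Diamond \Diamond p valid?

F1, F2

The schema corresponds to a generalized confluence (Geach) condition: \forall x \forall y (xRy \to \exists w (y = w \wedge x R^2 w)).
F1: holds.
F2: holds.
F3: fails — w0Rw3 but no w with w3=w and w0R²w.
F4: fails — sRv but no w with v=w and sR²w.
Valid on: F1, F2.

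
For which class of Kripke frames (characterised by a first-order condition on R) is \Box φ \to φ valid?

reflexivity: \forall x Rxx

Suppose □φ→φ is valid. At any x set V(φ)={w : Rxw}. Then □φ holds at x, so φ holds at x, i.e. Rxx.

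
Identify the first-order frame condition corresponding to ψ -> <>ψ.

This is a form of the T axiom.
Its frame correspondent is reflexivity — forall x Rxx.

reflexivity: forall x Rxx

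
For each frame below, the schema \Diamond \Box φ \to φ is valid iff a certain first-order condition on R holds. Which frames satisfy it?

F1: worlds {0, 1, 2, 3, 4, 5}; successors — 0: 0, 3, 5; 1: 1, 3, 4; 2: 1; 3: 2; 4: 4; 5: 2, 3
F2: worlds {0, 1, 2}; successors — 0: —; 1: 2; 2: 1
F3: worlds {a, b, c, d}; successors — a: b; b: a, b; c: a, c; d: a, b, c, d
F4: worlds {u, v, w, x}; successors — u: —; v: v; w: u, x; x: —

This is the axiom for symmetry; its first-order frame correspondent is \forall x \forall y (Rxy \to Ryx).
F1: fails — R32 but not R23.
F2: ✓.
F3: fails — Rdc but not Rcd.
F4: fails — Rwu but not Ruw.
Valid on: F2.

F2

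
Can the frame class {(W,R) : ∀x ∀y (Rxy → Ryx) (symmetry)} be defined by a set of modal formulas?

Yes, by p → □◇p

Yes: it is symmetry, defined by the B schema p → □◇p.
Suppose p→□◇p is valid. Take Rxy and set V(p)={x}. Then p at x, so □◇p at x, so ◇p at y, so some z with Ryz has p; z=x, i.e. Ryx.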